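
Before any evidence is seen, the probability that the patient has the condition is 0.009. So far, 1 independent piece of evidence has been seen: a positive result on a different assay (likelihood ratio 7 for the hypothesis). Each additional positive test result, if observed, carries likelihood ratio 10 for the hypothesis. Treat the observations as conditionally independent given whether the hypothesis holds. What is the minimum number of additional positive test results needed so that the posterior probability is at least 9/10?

3

Prior odds = 0.009/0.991 = 9/991.
Bayes factor of the evidence already in hand = 7.
Odds after that evidence = (9/991) × 7 = 63/991.
Target odds = 0.9/0.1 = 9.
Need 10ⁿ ≥ 9 ÷ (63/991) = 991/7.
10² = 100 falls short of 991/7 but 10³ = 1000 reaches it, so n = 3.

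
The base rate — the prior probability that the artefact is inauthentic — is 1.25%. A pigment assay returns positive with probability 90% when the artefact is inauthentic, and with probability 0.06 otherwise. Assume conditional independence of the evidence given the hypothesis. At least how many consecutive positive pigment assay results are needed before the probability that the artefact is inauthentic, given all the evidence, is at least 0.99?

4

Prior odds = 0.0125/0.9875 = 1/79.
Likelihood ratio of a positive result = 0.9/0.06 = 15.
Target posterior odds = 0.99/0.01 = 99.
Need (1/79) × 15ⁿ ≥ 99, i.e. 15ⁿ ≥ 7821.
15³ = 3375 falls short of 7821 but 15⁴ = 50625 reaches it, so n = 4.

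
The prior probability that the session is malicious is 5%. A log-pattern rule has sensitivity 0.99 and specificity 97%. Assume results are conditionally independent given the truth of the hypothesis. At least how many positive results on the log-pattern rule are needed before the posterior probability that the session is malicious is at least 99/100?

Prior odds: 0.05 ÷ 0.95 = 1/19.
False-positive rate = 1 − 0.97 = 0.03; likelihood ratio of a positive = 0.99/0.03 = 33.
Target odds: 0.99 ÷ 0.01 = 99.
Require 33ⁿ ≥ 99 ÷ (1/19) = 1881.
33² = 1089 falls short of 1881 but 33³ = 35937 reaches it, so n = 3.

3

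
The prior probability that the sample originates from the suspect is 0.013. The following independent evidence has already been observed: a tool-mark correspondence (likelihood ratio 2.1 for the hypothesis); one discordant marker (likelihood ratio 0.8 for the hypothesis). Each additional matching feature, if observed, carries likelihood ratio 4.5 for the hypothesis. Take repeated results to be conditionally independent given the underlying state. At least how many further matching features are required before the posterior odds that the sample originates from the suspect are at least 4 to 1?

4

Prior odds = 0.013/0.987 = 13/987.
Combined Bayes factor of the evidence already in hand = 2.1 × 0.8 = 1.68.
Odds after that evidence = (13/987) × 1.68 = 26/1175.
Target odds = 4.
Need 4.5ⁿ ≥ 4 ÷ (26/1175) = 2350/13.
4.5³ = 91.125 falls short of 2350/13 but 4.5⁴ = 410.0625 reaches it, so n = 4.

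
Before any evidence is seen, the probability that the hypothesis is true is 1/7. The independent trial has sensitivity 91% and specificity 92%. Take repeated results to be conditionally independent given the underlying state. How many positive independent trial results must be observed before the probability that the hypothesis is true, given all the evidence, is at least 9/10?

2

Prior odds = (1/7)/(6/7) = 1/6.
False-positive rate = 1 − 0.92 = 0.08; likelihood ratio of a positive = 0.91/0.08 = 11.375.
Target posterior odds = 0.9/0.1 = 9.
Require 11.375ⁿ ≥ 9 ÷ (1/6) = 54.
11.375¹ = 11.375 falls short of 54 but 11.375² = 129.390625 reaches it, so n = 2.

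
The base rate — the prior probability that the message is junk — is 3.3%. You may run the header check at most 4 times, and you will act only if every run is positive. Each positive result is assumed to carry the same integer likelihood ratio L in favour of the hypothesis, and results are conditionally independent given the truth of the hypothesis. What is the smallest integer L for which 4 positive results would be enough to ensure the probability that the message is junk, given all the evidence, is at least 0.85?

Prior odds = 0.033/0.967 = 33/967.
Target odds = 0.85/0.15 = 17/3.
Need L⁴ ≥ 17/3 ÷ (33/967) = 16439/99.
3⁴ = 81 < 16439/99 ≤ 256 = 4⁴, so L = 4.

4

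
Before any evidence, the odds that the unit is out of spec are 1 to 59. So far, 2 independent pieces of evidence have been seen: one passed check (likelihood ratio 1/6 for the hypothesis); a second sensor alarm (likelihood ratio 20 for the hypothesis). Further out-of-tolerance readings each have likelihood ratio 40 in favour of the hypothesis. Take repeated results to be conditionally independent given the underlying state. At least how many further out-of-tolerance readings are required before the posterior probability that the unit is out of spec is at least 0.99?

3

Prior odds = 1/59.
Combined Bayes factor of the evidence already in hand = (1/6) × 20 = 10/3.
Odds after that evidence = (1/59) × 10/3 = 10/177.
Target odds = 0.99/0.01 = 99.
Need 40ⁿ ≥ 99 ÷ (10/177) = 1752.3.
40² = 1600 falls short of 1752.3 but 40³ = 64000 reaches it, so n = 3.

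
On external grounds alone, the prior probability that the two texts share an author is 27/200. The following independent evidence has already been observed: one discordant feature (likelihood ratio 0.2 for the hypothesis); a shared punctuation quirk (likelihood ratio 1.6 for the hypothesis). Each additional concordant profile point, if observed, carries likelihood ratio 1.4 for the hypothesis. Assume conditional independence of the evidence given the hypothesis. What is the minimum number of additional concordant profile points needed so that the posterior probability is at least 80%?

14

Prior odds = 0.135/0.865 = 27/173.
Combined Bayes factor of the evidence already in hand = 0.2 × 1.6 = 0.32.
Odds after that evidence = (27/173) × 0.32 = 216/4325.
Target odds = 0.8/0.2 = 4.
Need 1.4ⁿ ≥ 4 ÷ (216/4325) = 4325/54.
1.4¹³ ≈79.3715 falls short of 4325/54 but 1.4¹⁴ ≈111.12 reaches it, so n = 14.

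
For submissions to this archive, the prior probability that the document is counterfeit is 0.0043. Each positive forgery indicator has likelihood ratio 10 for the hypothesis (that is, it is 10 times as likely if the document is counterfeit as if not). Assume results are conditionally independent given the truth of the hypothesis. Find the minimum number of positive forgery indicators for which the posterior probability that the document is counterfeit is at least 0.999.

6

Prior odds = 0.0043/0.9957 = 43/9957.
Likelihood ratio per positive forgery indicator = 10.
Target odds: 0.999 ÷ 0.001 = 999.
Require 10ⁿ ≥ 999 ÷ (43/9957) = 9947043/43.
10⁵ = 100000 falls short of 9947043/43 but 10⁶ = 1000000 reaches it, so n = 6.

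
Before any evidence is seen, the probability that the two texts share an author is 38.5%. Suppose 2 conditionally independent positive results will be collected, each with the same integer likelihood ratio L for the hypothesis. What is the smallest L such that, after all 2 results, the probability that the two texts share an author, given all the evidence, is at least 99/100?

Prior odds = 0.385/0.615 = 77/123.
Target odds = 0.99/0.01 = 99.
Need L² ≥ 99 ÷ (77/123) = 1107/7.
12² = 144 < 1107/7 ≤ 169 = 13², so L = 13.

13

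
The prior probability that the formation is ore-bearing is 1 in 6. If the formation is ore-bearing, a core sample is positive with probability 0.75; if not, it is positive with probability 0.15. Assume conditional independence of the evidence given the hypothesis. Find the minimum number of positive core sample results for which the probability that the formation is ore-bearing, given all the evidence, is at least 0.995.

5

Prior odds = (1/6)/(5/6) = 0.2.
Likelihood ratio of a positive = 0.75/0.15 = 5.
Target posterior odds = 0.995/0.005 = 199.
Need 0.2 × 5ⁿ ≥ 199, i.e. 5ⁿ ≥ 995.
5⁴ = 625 falls short of 995 but 5⁵ = 3125 reaches it, so n = 5.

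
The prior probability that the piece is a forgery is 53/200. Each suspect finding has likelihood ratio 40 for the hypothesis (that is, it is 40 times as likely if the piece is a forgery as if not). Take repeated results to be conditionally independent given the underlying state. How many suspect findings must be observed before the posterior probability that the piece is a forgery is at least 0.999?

Prior odds = 0.265/0.735 = 53/147.
Likelihood ratio per suspect finding = 40.
Target odds: 0.999 ÷ 0.001 = 999.
Need (53/147) × 40ⁿ ≥ 999, i.e. 40ⁿ ≥ 146853/53.
40² = 1600 falls short of 146853/53 but 40³ = 64000 reaches it, so n = 3.

3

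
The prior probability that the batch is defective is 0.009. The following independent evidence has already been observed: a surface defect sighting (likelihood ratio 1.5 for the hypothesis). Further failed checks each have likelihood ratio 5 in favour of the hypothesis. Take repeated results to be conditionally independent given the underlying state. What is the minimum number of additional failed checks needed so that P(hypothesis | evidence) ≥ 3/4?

4

Prior odds = 0.009/0.991 = 9/991.
Bayes factor of the evidence already in hand = 1.5.
Odds after that evidence = (9/991) × 1.5 = 27/1982.
Target odds = 0.75/0.25 = 3.
Need 5ⁿ ≥ 3 ÷ (27/1982) = 1982/9.
5³ = 125 falls short of 1982/9 but 5⁴ = 625 reaches it, so n = 4.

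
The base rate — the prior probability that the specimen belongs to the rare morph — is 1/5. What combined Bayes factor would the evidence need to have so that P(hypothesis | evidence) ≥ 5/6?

20

Prior odds = 0.2/0.8 = 0.25.
Target odds = (5/6)/(1/6) = 5.
Required Bayes factor = 5 ÷ 0.25 = 20.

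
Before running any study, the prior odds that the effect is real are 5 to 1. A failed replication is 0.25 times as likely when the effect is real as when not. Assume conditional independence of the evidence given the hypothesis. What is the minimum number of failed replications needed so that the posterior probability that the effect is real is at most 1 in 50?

Prior odds = 5.
Likelihood ratio per failed replication = 0.25.
Target odds: 0.02 ÷ 0.98 = 1/49.
Require 0.25ⁿ ≤ 1/49 ÷ 5 = 1/245.
0.25³ = 0.015625 is still above 1/245 but 0.25⁴ = 0.00390625 is at or below it, so n = 4.

4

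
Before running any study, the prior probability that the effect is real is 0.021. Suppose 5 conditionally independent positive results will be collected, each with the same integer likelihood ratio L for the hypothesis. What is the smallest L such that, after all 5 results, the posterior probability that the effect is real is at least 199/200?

Prior odds = 0.021/0.979 = 21/979.
Target odds = 0.995/0.005 = 199.
Need L⁵ ≥ 199 ÷ (21/979) = 194821/21.
6⁵ = 7776 < 194821/21 ≤ 16807 = 7⁵, so L = 7.

7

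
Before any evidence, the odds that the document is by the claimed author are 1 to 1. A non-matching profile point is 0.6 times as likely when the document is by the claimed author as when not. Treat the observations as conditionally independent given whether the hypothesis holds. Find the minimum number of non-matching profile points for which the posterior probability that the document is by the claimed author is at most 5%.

Prior odds = 1.
Likelihood ratio per non-matching profile point = 0.6.
Target odds: 0.05 ÷ 0.95 = 1/19.
Require 0.6ⁿ ≤ 1/19 ÷ 1 = 1/19.
0.6⁵ = 0.07776 is still above 1/19 but 0.6⁶ = 729/15625 is at or below it, so n = 6.

6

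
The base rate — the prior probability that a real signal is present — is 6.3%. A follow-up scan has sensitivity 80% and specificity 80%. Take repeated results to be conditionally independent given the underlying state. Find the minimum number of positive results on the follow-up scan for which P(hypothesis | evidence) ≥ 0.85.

4

Prior odds: 0.063 ÷ 0.937 = 63/937.
False-positive rate = 1 − 0.8 = 0.2; likelihood ratio of a positive = 0.8/0.2 = 4.
Target odds: 0.85 ÷ 0.15 = 17/3.
Need (63/937) × 4ⁿ ≥ 17/3, i.e. 4ⁿ ≥ 15929/189.
4³ = 64 falls short of 15929/189 but 4⁴ = 256 reaches it, so n = 4.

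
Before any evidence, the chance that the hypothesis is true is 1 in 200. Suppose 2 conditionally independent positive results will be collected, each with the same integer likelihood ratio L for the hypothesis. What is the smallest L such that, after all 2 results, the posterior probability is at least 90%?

Prior odds = 0.005/0.995 = 1/199.
Target odds = 0.9/0.1 = 9.
Need L² ≥ 9 ÷ (1/199) = 1791.
42² = 1764 < 1791 ≤ 1849 = 43², so L = 43.

43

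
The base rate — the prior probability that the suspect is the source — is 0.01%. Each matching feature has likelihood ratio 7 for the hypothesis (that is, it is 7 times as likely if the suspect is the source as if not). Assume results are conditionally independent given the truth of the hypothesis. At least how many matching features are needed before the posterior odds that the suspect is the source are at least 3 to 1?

Prior odds: 0.0001 ÷ 0.9999 = 1/9999.
Likelihood ratio per matching feature = 7.
Target odds = 3.
Need (1/9999) × 7ⁿ ≥ 3, i.e. 7ⁿ ≥ 29997.
7⁵ = 16807 falls short of 29997 but 7⁶ = 117649 reaches it, so n = 6.

6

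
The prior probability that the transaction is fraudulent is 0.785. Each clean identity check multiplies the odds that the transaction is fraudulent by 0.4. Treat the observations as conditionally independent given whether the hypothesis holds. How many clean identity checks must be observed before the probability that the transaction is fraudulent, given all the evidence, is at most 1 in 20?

Prior odds = 0.785/0.215 = 157/43.
Likelihood ratio per clean identity check = 0.4.
Target posterior odds = 0.05/0.95 = 1/19.
Require 0.4ⁿ ≤ 1/19 ÷ (157/43) = 43/2983.
0.4⁴ = 0.0256 is still above 43/2983 but 0.4⁵ = 0.01024 is at or below it, so n = 5.

5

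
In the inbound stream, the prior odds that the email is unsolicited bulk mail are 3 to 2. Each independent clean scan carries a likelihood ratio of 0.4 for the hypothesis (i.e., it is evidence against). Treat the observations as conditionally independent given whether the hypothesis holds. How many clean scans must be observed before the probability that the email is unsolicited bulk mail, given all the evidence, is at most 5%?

4

Prior odds = 1.5.
Likelihood ratio per clean scan = 0.4.
Target odds: 0.05 ÷ 0.95 = 1/19.
Require 0.4ⁿ ≤ 1/19 ÷ 1.5 = 2/57.
0.4³ = 0.064 is still above 2/57 but 0.4⁴ = 0.0256 is at or below it, so n = 4.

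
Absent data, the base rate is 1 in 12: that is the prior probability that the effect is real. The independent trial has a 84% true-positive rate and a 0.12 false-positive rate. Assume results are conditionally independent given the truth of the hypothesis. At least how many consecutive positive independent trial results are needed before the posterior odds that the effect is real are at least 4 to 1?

Prior odds: (1/12) ÷ (11/12) = 1/11.
Likelihood ratio of a positive result = 0.84/0.12 = 7.
Target odds = 4.
Require 7ⁿ ≥ 4 ÷ (1/11) = 44.
7¹ = 7 falls short of 44 but 7² = 49 reaches it, so n = 2.

2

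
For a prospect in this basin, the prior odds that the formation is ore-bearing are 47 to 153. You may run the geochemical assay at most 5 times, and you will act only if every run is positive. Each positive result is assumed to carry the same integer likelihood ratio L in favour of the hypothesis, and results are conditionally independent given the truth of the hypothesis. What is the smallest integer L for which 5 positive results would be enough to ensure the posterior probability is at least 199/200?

4

Prior odds = 47/153.
Target odds = 0.995/0.005 = 199.
Need L⁵ ≥ 199 ÷ (47/153) = 30447/47.
3⁵ = 243 < 30447/47 ≤ 1024 = 4⁵, so L = 4.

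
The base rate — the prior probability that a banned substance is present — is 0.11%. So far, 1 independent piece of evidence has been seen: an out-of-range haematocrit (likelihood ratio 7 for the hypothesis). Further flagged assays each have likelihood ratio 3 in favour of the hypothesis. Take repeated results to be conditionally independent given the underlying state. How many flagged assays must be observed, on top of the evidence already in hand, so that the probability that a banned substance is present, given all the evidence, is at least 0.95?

8

Prior odds = 0.0011/0.9989 = 11/9989.
Bayes factor of the evidence already in hand = 7.
Odds after that evidence = (11/9989) × 7 = 11/1427.
Target odds = 0.95/0.05 = 19.
Need 3ⁿ ≥ 19 ÷ (11/1427) = 27113/11.
3⁷ = 2187 falls short of 27113/11 but 3⁸ = 6561 reaches it, so n = 8.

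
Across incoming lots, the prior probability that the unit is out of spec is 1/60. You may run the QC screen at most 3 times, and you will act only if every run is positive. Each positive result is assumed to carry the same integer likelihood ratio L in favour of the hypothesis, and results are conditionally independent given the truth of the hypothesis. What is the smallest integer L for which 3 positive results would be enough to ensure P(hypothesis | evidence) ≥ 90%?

9

Prior odds = (1/60)/(59/60) = 1/59.
Target odds = 0.9/0.1 = 9.
Need L³ ≥ 9 ÷ (1/59) = 531.
8³ = 512 < 531 ≤ 729 = 9³, so L = 9.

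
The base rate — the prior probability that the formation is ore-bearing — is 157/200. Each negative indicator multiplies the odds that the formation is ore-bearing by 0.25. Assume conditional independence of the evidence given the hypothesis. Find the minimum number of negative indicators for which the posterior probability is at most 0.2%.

6

Prior odds = 0.785/0.215 = 157/43.
Likelihood ratio per negative indicator = 0.25.
Target posterior odds = 0.002/0.998 = 1/499.
Require 0.25ⁿ ≤ 1/499 ÷ (157/43) = 43/78343.
0.25⁵ = 1/1024 is still above 43/78343 but 0.25⁶ = 1/4096 is at or below it, so n = 6.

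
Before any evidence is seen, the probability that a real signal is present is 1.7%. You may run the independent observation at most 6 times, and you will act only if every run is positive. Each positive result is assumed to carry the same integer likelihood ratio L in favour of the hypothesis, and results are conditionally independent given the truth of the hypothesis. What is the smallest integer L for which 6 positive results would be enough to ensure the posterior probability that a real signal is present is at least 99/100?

Prior odds = 0.017/0.983 = 17/983.
Target odds = 0.99/0.01 = 99.
Need L⁶ ≥ 99 ÷ (17/983) = 97317/17.
4⁶ = 4096 < 97317/17 ≤ 15625 = 5⁶, so L = 5.

5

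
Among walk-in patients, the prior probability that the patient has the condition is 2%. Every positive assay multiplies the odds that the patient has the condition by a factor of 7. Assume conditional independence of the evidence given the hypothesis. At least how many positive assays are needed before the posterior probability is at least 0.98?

Prior odds = 0.02/0.98 = 1/49.
Likelihood ratio per positive assay = 7.
Target odds: 0.98 ÷ 0.02 = 49.
Require 7ⁿ ≥ 49 ÷ (1/49) = 2401.
7³ = 343 falls short of 2401 but 7⁴ = 2401 reaches it, so n = 4.

4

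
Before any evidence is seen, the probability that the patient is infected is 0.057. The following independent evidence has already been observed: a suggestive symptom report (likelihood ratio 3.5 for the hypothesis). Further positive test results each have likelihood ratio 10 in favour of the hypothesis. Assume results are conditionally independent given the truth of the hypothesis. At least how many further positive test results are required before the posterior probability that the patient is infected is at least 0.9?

Prior odds = 0.057/0.943 = 57/943.
Bayes factor of the evidence already in hand = 3.5.
Odds after that evidence = (57/943) × 3.5 = 399/1886.
Target odds = 0.9/0.1 = 9.
Need 10ⁿ ≥ 9 ÷ (399/1886) = 5658/133.
10¹ = 10 falls short of 5658/133 but 10² = 100 reaches it, so n = 2.

2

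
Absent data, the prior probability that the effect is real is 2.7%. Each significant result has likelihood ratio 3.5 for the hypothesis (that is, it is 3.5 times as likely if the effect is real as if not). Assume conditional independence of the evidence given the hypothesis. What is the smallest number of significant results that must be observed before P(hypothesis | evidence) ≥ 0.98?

6

Prior odds = 0.027/0.973 = 27/973.
Likelihood ratio per significant result = 3.5.
Target odds: 0.98 ÷ 0.02 = 49.
Require 3.5ⁿ ≥ 49 ÷ (27/973) = 47677/27.
3.5⁵ = 525.21875 falls short of 47677/27 but 3.5⁶ = 1838.265625 reaches it, so n = 6.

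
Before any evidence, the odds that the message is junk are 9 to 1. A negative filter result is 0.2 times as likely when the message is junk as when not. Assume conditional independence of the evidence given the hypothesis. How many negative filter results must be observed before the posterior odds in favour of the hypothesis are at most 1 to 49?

4

Prior odds = 9.
Likelihood ratio per negative filter result = 0.2.
Target odds = 1/49.
Require 0.2ⁿ ≤ 1/49 ÷ 9 = 1/441.
0.2³ = 0.008 is still above 1/441 but 0.2⁴ = 0.0016 is at or below it, so n = 4.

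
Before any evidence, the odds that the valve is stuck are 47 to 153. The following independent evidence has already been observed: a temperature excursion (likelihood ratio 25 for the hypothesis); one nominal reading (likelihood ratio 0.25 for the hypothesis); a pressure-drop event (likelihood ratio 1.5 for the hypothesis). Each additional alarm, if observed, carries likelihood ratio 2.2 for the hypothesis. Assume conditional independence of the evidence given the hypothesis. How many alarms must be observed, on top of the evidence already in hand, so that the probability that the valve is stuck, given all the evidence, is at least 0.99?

5

Prior odds = 47/153.
Combined Bayes factor of the evidence already in hand = 25 × 0.25 × 1.5 = 9.375.
Odds after that evidence = (47/153) × 9.375 = 1175/408.
Target odds = 0.99/0.01 = 99.
Need 2.2ⁿ ≥ 99 ÷ (1175/408) = 40392/1175.
2.2⁴ = 23.4256 falls short of 40392/1175 but 2.2⁵ = 51.53632 reaches it, so n = 5.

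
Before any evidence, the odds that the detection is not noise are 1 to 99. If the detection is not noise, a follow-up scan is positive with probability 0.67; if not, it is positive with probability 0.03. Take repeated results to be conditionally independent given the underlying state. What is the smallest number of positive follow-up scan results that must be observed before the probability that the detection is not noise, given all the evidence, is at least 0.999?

4

Prior odds = 1/99.
Likelihood ratio of a positive = 0.67/0.03 = 67/3.
Target odds: 0.999 ÷ 0.001 = 999.
Require (67/3)ⁿ ≥ 999 ÷ (1/99) = 98901.
(67/3)³ = 300763/27 falls short of 98901 but (67/3)⁴ = 20151121/81 reaches it, so n = 4.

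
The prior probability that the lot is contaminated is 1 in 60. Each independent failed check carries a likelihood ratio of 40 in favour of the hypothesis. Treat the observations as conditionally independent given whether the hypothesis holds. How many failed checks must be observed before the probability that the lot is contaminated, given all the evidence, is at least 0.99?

3

Prior odds = (1/60)/(59/60) = 1/59.
Likelihood ratio per failed check = 40.
Target odds: 0.99 ÷ 0.01 = 99.
Require 40ⁿ ≥ 99 ÷ (1/59) = 5841.
40² = 1600 falls short of 5841 but 40³ = 64000 reaches it, so n = 3.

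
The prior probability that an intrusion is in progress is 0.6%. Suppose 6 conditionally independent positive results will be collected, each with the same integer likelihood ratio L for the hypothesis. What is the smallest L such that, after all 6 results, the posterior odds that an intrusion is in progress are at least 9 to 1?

4

Prior odds = 0.006/0.994 = 3/497.
Target odds = 9.
Need L⁶ ≥ 9 ÷ (3/497) = 1491.
3⁶ = 729 < 1491 ≤ 4096 = 4⁶, so L = 4.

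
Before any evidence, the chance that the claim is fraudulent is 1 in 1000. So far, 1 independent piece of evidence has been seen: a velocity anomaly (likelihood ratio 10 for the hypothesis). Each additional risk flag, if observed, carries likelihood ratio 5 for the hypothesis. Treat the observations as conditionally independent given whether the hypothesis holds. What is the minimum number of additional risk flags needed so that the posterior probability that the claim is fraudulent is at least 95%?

Prior odds = 0.001/0.999 = 1/999.
Bayes factor of the evidence already in hand = 10.
Odds after that evidence = (1/999) × 10 = 10/999.
Target odds = 0.95/0.05 = 19.
Need 5ⁿ ≥ 19 ÷ (10/999) = 1898.1.
5⁴ = 625 falls short of 1898.1 but 5⁵ = 3125 reaches it, so n = 5.

5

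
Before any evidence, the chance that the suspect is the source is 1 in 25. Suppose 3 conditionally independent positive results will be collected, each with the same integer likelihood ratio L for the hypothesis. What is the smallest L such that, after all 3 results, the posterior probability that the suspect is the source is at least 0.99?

Prior odds = 0.04/0.96 = 1/24.
Target odds = 0.99/0.01 = 99.
Need L³ ≥ 99 ÷ (1/24) = 2376.
13³ = 2197 < 2376 ≤ 2744 = 14³, so L = 14.

14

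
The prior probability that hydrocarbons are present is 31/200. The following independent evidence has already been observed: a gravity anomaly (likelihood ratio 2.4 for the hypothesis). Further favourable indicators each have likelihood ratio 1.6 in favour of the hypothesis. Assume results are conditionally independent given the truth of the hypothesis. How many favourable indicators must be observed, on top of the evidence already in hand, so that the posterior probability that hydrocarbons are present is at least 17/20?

6

Prior odds = 0.155/0.845 = 31/169.
Bayes factor of the evidence already in hand = 2.4.
Odds after that evidence = (31/169) × 2.4 = 372/845.
Target odds = 0.85/0.15 = 17/3.
Need 1.6ⁿ ≥ 17/3 ÷ (372/845) = 14365/1116.
1.6⁵ = 10.48576 falls short of 14365/1116 but 1.6⁶ = 262144/15625 reaches it, so n = 6.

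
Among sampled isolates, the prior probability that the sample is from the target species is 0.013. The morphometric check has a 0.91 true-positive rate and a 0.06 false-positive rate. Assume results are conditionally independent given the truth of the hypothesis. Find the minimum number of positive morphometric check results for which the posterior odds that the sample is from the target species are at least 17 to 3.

Prior odds = 0.013/0.987 = 13/987.
Likelihood ratio of a positive result = 0.91/0.06 = 91/6.
Target odds = 17/3.
Require (91/6)ⁿ ≥ 17/3 ÷ (13/987) = 5593/13.
(91/6)² = 8281/36 falls short of 5593/13 but (91/6)³ = 753571/216 reaches it, so n = 3.

3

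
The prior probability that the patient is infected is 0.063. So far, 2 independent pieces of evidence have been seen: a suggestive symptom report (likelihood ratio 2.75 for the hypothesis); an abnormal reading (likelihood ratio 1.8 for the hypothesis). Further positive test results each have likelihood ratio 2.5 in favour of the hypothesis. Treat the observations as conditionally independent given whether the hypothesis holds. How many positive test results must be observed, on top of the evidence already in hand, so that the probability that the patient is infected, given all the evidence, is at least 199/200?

7

Prior odds = 0.063/0.937 = 63/937.
Combined Bayes factor of the evidence already in hand = 2.75 × 1.8 = 4.95.
Odds after that evidence = (63/937) × 4.95 = 6237/18740.
Target odds = 0.995/0.005 = 199.
Need 2.5ⁿ ≥ 199 ÷ (6237/18740) = 3729260/6237.
2.5⁶ = 244.140625 falls short of 3729260/6237 but 2.5⁷ = 610.3515625 reaches it, so n = 7.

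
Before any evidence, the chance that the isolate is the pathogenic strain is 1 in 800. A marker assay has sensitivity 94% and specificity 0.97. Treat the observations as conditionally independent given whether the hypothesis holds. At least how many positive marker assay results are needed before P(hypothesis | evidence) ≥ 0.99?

Prior odds = 0.00125/0.99875 = 1/799.
False-positive rate = 1 − 0.97 = 0.03; likelihood ratio of a positive = 0.94/0.03 = 94/3.
Target odds: 0.99 ÷ 0.01 = 99.
Need (1/799) × (94/3)ⁿ ≥ 99, i.e. (94/3)ⁿ ≥ 79101.
(94/3)³ = 830584/27 falls short of 79101 but (94/3)⁴ = 78074896/81 reaches it, so n = 4.

4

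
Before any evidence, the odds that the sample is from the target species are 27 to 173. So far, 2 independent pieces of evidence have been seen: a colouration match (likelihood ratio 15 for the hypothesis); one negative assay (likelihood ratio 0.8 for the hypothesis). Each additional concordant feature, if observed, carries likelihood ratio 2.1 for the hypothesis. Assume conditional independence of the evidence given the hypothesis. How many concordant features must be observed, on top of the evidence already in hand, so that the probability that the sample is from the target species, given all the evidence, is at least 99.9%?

9

Prior odds = 27/173.
Combined Bayes factor of the evidence already in hand = 15 × 0.8 = 12.
Odds after that evidence = (27/173) × 12 = 324/173.
Target odds = 0.999/0.001 = 999.
Need 2.1ⁿ ≥ 999 ÷ (324/173) = 6401/12.
2.1⁸ ≈378.229 falls short of 6401/12 but 2.1⁹ ≈794.28 reaches it, so n = 9.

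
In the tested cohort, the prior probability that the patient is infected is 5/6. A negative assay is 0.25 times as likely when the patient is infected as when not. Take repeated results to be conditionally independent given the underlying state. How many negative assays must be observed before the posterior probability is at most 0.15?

Prior odds = (5/6)/(1/6) = 5.
Likelihood ratio per negative assay = 0.25.
Target posterior odds = 0.15/0.85 = 3/17.
Require 0.25ⁿ ≤ 3/17 ÷ 5 = 3/85.
0.25² = 0.0625 is still above 3/85 but 0.25³ = 0.015625 is at or below it, so n = 3.

3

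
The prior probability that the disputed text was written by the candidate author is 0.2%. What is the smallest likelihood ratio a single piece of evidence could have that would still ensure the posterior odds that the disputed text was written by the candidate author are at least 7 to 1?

Prior odds = 0.002/0.998 = 1/499.
Target odds = 7.
Required Bayes factor = 7 ÷ (1/499) = 3493.

3493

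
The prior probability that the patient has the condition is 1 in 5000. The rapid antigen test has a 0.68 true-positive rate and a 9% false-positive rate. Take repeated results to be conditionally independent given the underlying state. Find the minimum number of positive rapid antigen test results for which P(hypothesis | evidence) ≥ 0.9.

6

Prior odds = 0.0002/0.9998 = 1/4999.
Likelihood ratio of a positive result = 0.68/0.09 = 68/9.
Target posterior odds = 0.9/0.1 = 9.
Need (1/4999) × (68/9)ⁿ ≥ 9, i.e. (68/9)ⁿ ≥ 44991.
(68/9)⁵ ≈24622.5 falls short of 44991 but (68/9)⁶ ≈186037 reaches it, so n = 6.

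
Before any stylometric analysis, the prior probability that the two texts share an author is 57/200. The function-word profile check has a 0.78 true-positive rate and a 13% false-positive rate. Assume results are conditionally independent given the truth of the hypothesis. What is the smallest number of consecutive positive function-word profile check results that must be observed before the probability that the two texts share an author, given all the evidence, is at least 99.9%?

5

Prior odds = 0.285/0.715 = 57/143.
Likelihood ratio of a positive result = 0.78/0.13 = 6.
Target posterior odds = 0.999/0.001 = 999.
Need (57/143) × 6ⁿ ≥ 999, i.e. 6ⁿ ≥ 47619/19.
6⁴ = 1296 falls short of 47619/19 but 6⁵ = 7776 reaches it, so n = 5.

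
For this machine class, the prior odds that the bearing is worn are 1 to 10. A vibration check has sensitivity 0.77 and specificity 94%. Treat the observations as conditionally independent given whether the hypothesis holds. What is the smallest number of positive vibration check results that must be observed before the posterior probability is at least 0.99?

3

Prior odds = 0.1.
False-positive rate = 1 − 0.94 = 0.06; likelihood ratio of a positive = 0.77/0.06 = 77/6.
Target odds: 0.99 ÷ 0.01 = 99.
Need 0.1 × (77/6)ⁿ ≥ 99, i.e. (77/6)ⁿ ≥ 990.
(77/6)² = 5929/36 falls short of 990 but (77/6)³ = 456533/216 reaches it, so n = 3.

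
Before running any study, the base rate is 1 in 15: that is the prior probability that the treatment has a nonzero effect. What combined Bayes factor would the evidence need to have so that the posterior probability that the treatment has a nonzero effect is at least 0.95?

266

Prior odds = (1/15)/(14/15) = 1/14.
Target odds = 0.95/0.05 = 19.
Required Bayes factor = 19 ÷ (1/14) = 266.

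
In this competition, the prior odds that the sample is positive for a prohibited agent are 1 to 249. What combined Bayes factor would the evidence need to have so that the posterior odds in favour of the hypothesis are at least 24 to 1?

Prior odds = 1/249.
Target odds = 24.
Required Bayes factor = 24 ÷ (1/249) = 5976.

5976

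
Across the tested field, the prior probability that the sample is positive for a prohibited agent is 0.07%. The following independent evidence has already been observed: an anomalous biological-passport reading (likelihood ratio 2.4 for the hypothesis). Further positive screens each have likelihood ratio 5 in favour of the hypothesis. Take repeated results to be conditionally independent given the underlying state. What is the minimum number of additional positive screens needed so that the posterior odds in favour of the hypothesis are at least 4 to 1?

Prior odds = 0.0007/0.9993 = 7/9993.
Bayes factor of the evidence already in hand = 2.4.
Odds after that evidence = (7/9993) × 2.4 = 28/16655.
Target odds = 4.
Need 5ⁿ ≥ 4 ÷ (28/16655) = 16655/7.
5⁴ = 625 falls short of 16655/7 but 5⁵ = 3125 reaches it, so n = 5.

5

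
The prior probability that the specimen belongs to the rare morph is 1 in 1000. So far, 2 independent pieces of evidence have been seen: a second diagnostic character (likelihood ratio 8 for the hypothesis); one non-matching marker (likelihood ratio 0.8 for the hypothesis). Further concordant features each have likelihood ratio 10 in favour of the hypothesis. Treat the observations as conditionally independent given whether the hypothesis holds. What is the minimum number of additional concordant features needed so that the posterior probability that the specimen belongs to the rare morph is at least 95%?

Prior odds = 0.001/0.999 = 1/999.
Combined Bayes factor of the evidence already in hand = 8 × 0.8 = 6.4.
Odds after that evidence = (1/999) × 6.4 = 32/4995.
Target odds = 0.95/0.05 = 19.
Need 10ⁿ ≥ 19 ÷ (32/4995) = 2965.78125.
10³ = 1000 falls short of 2965.78125 but 10⁴ = 10000 reaches it, so n = 4.

4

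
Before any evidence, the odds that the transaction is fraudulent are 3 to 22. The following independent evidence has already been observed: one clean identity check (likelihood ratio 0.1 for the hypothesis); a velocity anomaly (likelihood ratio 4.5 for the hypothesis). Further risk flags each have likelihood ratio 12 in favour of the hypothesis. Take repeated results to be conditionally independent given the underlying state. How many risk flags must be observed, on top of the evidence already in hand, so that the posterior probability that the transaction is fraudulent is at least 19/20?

3

Prior odds = 3/22.
Combined Bayes factor of the evidence already in hand = 0.1 × 4.5 = 0.45.
Odds after that evidence = (3/22) × 0.45 = 27/440.
Target odds = 0.95/0.05 = 19.
Need 12ⁿ ≥ 19 ÷ (27/440) = 8360/27.
12² = 144 falls short of 8360/27 but 12³ = 1728 reaches it, so n = 3.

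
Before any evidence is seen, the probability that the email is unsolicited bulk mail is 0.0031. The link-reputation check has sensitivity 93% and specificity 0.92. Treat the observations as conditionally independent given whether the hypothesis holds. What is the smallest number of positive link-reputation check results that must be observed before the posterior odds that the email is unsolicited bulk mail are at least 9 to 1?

4

Prior odds: 0.0031 ÷ 0.9969 = 31/9969.
False-positive rate = 1 − 0.92 = 0.08; likelihood ratio of a positive = 0.93/0.08 = 11.625.
Target odds = 9.
Need (31/9969) × 11.625ⁿ ≥ 9, i.e. 11.625ⁿ ≥ 89721/31.
11.625³ = 804357/512 falls short of 89721/31 but 11.625⁴ = 74805201/4096 reaches it, so n = 4.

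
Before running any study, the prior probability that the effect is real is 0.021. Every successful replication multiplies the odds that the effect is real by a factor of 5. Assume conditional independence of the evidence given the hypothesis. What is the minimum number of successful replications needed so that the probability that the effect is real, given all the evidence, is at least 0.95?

5

Prior odds = 0.021/0.979 = 21/979.
Likelihood ratio per successful replication = 5.
Target odds: 0.95 ÷ 0.05 = 19.
Require 5ⁿ ≥ 19 ÷ (21/979) = 18601/21.
5⁴ = 625 falls short of 18601/21 but 5⁵ = 3125 reaches it, so n = 5.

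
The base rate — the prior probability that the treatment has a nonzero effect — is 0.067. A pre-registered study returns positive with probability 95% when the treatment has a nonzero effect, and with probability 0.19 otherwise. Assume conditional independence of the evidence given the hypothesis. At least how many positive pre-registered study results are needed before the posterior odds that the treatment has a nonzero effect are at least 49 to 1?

5

Prior odds = 0.067/0.933 = 67/933.
Likelihood ratio of a positive result = 0.95/0.19 = 5.
Target odds = 49.
Require 5ⁿ ≥ 49 ÷ (67/933) = 45717/67.
5⁴ = 625 falls short of 45717/67 but 5⁵ = 3125 reaches it, so n = 5.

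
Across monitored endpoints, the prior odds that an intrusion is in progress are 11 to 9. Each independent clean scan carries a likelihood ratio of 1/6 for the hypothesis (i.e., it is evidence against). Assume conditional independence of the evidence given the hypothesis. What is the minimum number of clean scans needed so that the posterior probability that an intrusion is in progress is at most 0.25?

Prior odds = 11/9.
Likelihood ratio per clean scan = 1/6.
Target posterior odds = 0.25/0.75 = 1/3.
Require (1/6)ⁿ ≤ 1/3 ÷ (11/9) = 3/11.
(1/6)¹ = 1/6, which is already at or below the required 3/11; so n = 1.

1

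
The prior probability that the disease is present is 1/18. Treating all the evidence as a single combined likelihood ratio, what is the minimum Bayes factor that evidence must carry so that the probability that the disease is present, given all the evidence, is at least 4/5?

68

Prior odds = (1/18)/(17/18) = 1/17.
Target odds = 0.8/0.2 = 4.
Required Bayes factor = 4 ÷ (1/17) = 68.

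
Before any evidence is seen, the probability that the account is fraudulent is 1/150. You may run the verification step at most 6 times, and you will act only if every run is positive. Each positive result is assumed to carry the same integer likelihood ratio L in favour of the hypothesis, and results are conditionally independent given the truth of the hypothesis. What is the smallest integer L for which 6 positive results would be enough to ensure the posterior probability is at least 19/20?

4

Prior odds = (1/150)/(149/150) = 1/149.
Target odds = 0.95/0.05 = 19.
Need L⁶ ≥ 19 ÷ (1/149) = 2831.
3⁶ = 729 < 2831 ≤ 4096 = 4⁶, so L = 4.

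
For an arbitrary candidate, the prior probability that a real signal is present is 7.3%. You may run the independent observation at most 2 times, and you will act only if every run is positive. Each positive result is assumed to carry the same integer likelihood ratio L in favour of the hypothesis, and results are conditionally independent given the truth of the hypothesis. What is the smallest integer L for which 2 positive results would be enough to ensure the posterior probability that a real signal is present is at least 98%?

25

Prior odds = 0.073/0.927 = 73/927.
Target odds = 0.98/0.02 = 49.
Need L² ≥ 49 ÷ (73/927) = 45423/73.
24² = 576 < 45423/73 ≤ 625 = 25², so L = 25.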